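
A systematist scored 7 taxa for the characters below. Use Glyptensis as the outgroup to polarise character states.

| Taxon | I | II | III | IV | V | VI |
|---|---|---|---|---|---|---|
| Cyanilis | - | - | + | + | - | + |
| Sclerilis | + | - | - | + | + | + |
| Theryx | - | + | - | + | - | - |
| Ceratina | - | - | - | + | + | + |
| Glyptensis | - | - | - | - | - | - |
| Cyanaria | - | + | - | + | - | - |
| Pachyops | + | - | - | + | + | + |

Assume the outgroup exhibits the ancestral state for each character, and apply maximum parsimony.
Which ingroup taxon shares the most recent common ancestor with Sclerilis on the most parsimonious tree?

The outgroup has state '-' for every character, so '+' is the derived state throughout.
I (derived state '+') is shared by Pachyops and Sclerilis — a synapomorphy uniting that clade.
II: derived state '+' in Cyanaria and Theryx only — synapomorphy for {Cyanaria, Theryx}.
III: derived state '+' in Cyanilis only — an autapomorphy, so it tells us nothing about relationships among taxa.
All ingroup taxa share the derived state '+' for IV; it defines the ingroup but does not resolve relationships within it.
Only Ceratina, Pachyops, and Sclerilis show the derived state '+' for V, supporting them as a clade.
VI: derived state '+' in Ceratina, Cyanilis, Pachyops, and Sclerilis only — synapomorphy for {Ceratina, Cyanilis, Pachyops, Sclerilis}.
Most parsimonious ingroup topology: ((((Pachyops,Sclerilis),Ceratina),Cyanilis),(Cyanaria,Theryx)).
Sclerilis and Pachyops form a cherry on this tree, so they are sister taxa.

Pachyops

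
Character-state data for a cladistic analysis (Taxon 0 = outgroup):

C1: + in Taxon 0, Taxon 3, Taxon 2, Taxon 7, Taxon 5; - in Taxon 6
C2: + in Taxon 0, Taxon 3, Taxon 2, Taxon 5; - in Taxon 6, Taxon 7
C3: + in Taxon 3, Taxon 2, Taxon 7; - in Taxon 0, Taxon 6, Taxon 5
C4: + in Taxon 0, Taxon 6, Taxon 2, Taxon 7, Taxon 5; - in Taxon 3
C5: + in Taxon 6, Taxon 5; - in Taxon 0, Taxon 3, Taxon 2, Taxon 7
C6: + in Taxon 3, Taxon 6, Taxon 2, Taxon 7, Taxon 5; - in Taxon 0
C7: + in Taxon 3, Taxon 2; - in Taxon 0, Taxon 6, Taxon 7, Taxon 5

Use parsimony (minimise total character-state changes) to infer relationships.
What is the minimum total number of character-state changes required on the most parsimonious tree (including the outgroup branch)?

8

Character polarity is set by the outgroup: the derived state is whichever differs from the outgroup's state, so for C1, C2, C4 the derived state is '-', and for the remaining characters it is '+'.
C1: derived state '-' in Taxon 6 only — an autapomorphy, so it tells us nothing about relationships among taxa.
C2 groups Taxon 6 and Taxon 7, which is incompatible with the clades supported by the remaining characters; treating it as convergent (homoplasy) costs fewer steps than any alternative tree.
C3 (derived state '+') is shared by Taxon 2, Taxon 3, and Taxon 7 — a synapomorphy uniting that clade.
C4 (derived state '-') is unique to Taxon 3 (autapomorphy; uninformative for grouping).
Only Taxon 5 and Taxon 6 show the derived state '+' for C5, supporting them as a clade.
C6 (derived state '+') is shared by all ingroup taxa — unites the whole ingroup.
Only Taxon 2 and Taxon 3 show the derived state '+' for C7, supporting them as a clade.
Most parsimonious ingroup topology: (((Taxon 3,Taxon 2),Taxon 7),(Taxon 6,Taxon 5)).
Changes per character on this tree: C1: 1; C2: 2; C3: 1; C4: 1; C5: 1; C6: 1; C7: 1.
Total = 8.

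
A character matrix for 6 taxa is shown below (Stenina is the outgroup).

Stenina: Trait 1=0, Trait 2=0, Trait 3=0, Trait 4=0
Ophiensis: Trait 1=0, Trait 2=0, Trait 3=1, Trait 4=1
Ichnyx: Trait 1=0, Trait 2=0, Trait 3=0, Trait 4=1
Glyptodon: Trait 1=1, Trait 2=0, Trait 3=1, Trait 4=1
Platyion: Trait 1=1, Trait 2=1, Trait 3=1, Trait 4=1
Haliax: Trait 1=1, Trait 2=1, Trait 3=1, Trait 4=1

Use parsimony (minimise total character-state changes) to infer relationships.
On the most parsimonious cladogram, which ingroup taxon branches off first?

The outgroup has state '0' for every character, so '1' is the derived state throughout.
Only Glyptodon, Haliax, and Platyion show the derived state '1' for Trait 1, supporting them as a clade.
Only Haliax and Platyion show the derived state '1' for Trait 2, supporting them as a clade.
Trait 3: derived state '1' in Glyptodon, Haliax, Ophiensis, and Platyion only — synapomorphy for {Glyptodon, Haliax, Ophiensis, Platyion}.
Trait 4 (derived state '1') is shared by all ingroup taxa — unites the whole ingroup.
Most parsimonious ingroup topology: ((Ophiensis,(Glyptodon,(Platyion,Haliax))),Ichnyx).
Ichnyx is sister to the clade containing all other ingroup taxa, so it is the earliest-diverging (most basal) ingroup lineage.

Ichnyx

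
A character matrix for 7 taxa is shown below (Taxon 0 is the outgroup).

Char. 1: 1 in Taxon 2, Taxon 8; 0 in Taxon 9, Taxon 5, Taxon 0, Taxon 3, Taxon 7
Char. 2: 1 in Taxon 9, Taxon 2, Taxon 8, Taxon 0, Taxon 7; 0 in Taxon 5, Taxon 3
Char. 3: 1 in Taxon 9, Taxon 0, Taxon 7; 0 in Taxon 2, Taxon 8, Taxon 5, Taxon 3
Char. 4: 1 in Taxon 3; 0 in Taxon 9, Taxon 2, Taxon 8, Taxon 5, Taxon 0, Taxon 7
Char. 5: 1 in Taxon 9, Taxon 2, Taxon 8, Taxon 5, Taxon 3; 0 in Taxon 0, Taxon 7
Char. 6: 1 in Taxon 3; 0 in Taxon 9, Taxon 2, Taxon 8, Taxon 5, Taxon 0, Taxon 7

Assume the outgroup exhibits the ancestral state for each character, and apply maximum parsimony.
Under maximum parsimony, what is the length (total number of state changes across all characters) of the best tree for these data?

6

Character polarity is set by the outgroup: the derived state is whichever differs from the outgroup's state, so for Char. 2, Char. 3 the derived state is '0', and for the remaining characters it is '1'.
Only Taxon 2 and Taxon 8 show the derived state '1' for Char. 1, supporting them as a clade.
Char. 2: derived state '0' in Taxon 3 and Taxon 5 only — synapomorphy for {Taxon 3, Taxon 5}.
Only Taxon 2, Taxon 3, Taxon 5, and Taxon 8 show the derived state '0' for Char. 3, supporting them as a clade.
Char. 4 (derived state '1') is unique to Taxon 3 (autapomorphy; uninformative for grouping).
Only Taxon 2, Taxon 3, Taxon 5, Taxon 8, and Taxon 9 show the derived state '1' for Char. 5, supporting them as a clade.
Char. 6: derived state '1' in Taxon 3 only — an autapomorphy, so it tells us nothing about relationships among taxa.
Most parsimonious ingroup topology: ((Taxon 9,((Taxon 8,Taxon 2),(Taxon 5,Taxon 3))),Taxon 7).
Changes per character on this tree: Char. 1: 1; Char. 2: 1; Char. 3: 1; Char. 4: 1; Char. 5: 1; Char. 6: 1.
Total = 6.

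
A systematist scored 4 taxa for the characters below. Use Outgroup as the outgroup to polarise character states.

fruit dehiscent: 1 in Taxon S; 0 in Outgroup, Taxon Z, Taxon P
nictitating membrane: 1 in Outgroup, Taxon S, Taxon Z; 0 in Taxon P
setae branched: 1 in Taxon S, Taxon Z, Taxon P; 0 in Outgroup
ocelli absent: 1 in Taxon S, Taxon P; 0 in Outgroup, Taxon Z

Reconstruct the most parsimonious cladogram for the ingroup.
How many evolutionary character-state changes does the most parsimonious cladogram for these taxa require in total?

4

Character polarity is set by the outgroup: the derived state is whichever differs from the outgroup's state, so for nictitating membrane the derived state is '0', and for the remaining characters it is '1'.
fruit dehiscent: derived state '1' in Taxon S only — an autapomorphy, so it tells us nothing about relationships among taxa.
nictitating membrane: derived state '0' in Taxon P only — an autapomorphy, so it tells us nothing about relationships among taxa.
All ingroup taxa share the derived state '1' for setae branched; it defines the ingroup but does not resolve relationships within it.
ocelli absent (derived state '1') is shared by Taxon P and Taxon S — a synapomorphy uniting that clade.
Most parsimonious ingroup topology: ((Taxon S,Taxon P),Taxon Z).
Changes per character on this tree: fruit dehiscent: 1; nictitating membrane: 1; setae branched: 1; ocelli absent: 1.
Total = 4.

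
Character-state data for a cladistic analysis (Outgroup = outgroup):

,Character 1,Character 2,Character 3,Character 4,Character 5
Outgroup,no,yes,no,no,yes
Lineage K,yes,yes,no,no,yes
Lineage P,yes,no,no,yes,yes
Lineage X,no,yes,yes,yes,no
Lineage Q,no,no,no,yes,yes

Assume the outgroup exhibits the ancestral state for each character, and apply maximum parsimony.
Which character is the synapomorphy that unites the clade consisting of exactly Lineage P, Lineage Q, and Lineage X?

Character polarity is set by the outgroup: the derived state is whichever differs from the outgroup's state, so for Character 2, Character 5 the derived state is 'no', and for the remaining characters it is 'yes'.
Character 1 (state 'yes') occurs in Lineage K and Lineage P but conflicts with the nesting implied by the other characters — most parsimoniously interpreted as homoplasy.
Character 2 (derived state 'no') is shared by Lineage P and Lineage Q — a synapomorphy uniting that clade.
Character 3: derived state 'yes' in Lineage X only — an autapomorphy, so it tells us nothing about relationships among taxa.
Character 4 (derived state 'yes') is shared by Lineage P, Lineage Q, and Lineage X — a synapomorphy uniting that clade.
Character 5 (derived state 'no') is unique to Lineage X (autapomorphy; uninformative for grouping).
Most parsimonious ingroup topology: (Lineage K,((Lineage P,Lineage Q),Lineage X)).
The clade {Lineage P, Lineage Q, Lineage X} is supported by Character 4: its derived state 'yes' occurs in exactly those taxa and in no other taxon (including the outgroup).

Character 4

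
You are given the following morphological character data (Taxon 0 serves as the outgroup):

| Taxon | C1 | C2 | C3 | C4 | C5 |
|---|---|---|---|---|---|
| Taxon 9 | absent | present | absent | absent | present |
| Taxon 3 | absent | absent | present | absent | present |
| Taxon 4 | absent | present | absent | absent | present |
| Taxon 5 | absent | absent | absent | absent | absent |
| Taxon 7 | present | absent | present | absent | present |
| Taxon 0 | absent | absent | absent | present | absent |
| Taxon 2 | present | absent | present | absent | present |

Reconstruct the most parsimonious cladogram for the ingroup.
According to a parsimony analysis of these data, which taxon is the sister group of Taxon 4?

Taxon 9

Character polarity is set by the outgroup: the derived state is whichever differs from the outgroup's state, so for C4 the derived state is 'absent', and for the remaining characters it is 'present'.
C1: derived state 'present' in Taxon 2 and Taxon 7 only — synapomorphy for {Taxon 2, Taxon 7}.
C2 (derived state 'present') is shared by Taxon 4 and Taxon 9 — a synapomorphy uniting that clade.
Only Taxon 2, Taxon 3, and Taxon 7 show the derived state 'present' for C3, supporting them as a clade.
C4 (derived state 'absent') is shared by all ingroup taxa — unites the whole ingroup.
C5: derived state 'present' in Taxon 2, Taxon 3, Taxon 4, Taxon 7, and Taxon 9 only — synapomorphy for {Taxon 2, Taxon 3, Taxon 4, Taxon 7, Taxon 9}.
Most parsimonious ingroup topology: (((Taxon 3,(Taxon 7,Taxon 2)),(Taxon 4,Taxon 9)),Taxon 5).
Taxon 4 and Taxon 9 form a cherry on this tree, so they are sister taxa.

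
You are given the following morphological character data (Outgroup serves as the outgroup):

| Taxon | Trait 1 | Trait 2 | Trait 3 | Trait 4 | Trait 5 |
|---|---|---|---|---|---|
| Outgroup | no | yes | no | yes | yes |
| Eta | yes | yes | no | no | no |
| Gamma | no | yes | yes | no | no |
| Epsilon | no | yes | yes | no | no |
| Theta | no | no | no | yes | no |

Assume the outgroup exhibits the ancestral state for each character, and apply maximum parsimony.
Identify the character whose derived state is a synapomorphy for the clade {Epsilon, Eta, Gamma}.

Trait 4

Character polarity is set by the outgroup: the derived state is whichever differs from the outgroup's state, so for Trait 2, Trait 4, Trait 5 the derived state is 'no', and for the remaining characters it is 'yes'.
Trait 1 (derived state 'yes') is unique to Eta (autapomorphy; uninformative for grouping).
Trait 2: derived state 'no' in Theta only — an autapomorphy, so it tells us nothing about relationships among taxa.
Only Epsilon and Gamma show the derived state 'yes' for Trait 3, supporting them as a clade.
Only Epsilon, Eta, and Gamma show the derived state 'no' for Trait 4, supporting them as a clade.
Trait 5 (derived state 'no') is shared by all ingroup taxa — unites the whole ingroup.
Most parsimonious ingroup topology: ((Eta,(Gamma,Epsilon)),Theta).
The clade {Epsilon, Eta, Gamma} is supported by Trait 4: its derived state 'no' occurs in exactly those taxa and in no other taxon (including the outgroup).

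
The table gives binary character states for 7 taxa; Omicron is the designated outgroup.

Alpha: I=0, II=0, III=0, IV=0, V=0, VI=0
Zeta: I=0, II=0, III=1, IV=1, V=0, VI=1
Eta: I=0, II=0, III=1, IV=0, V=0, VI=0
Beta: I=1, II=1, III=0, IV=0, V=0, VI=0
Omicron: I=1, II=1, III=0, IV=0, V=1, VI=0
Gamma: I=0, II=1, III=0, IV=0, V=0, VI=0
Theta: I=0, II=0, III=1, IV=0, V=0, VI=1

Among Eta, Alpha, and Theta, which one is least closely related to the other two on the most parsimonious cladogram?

Alpha

Character polarity is set by the outgroup: the derived state is whichever differs from the outgroup's state, so for I, II, V the derived state is '0', and for the remaining characters it is '1'.
I: derived state '0' in Alpha, Eta, Gamma, Theta, and Zeta only — synapomorphy for {Alpha, Eta, Gamma, Theta, Zeta}.
Only Alpha, Eta, Theta, and Zeta show the derived state '0' for II, supporting them as a clade.
Only Eta, Theta, and Zeta show the derived state '1' for III, supporting them as a clade.
IV: derived state '1' in Zeta only — an autapomorphy, so it tells us nothing about relationships among taxa.
All ingroup taxa share the derived state '0' for V; it defines the ingroup but does not resolve relationships within it.
VI: derived state '1' in Theta and Zeta only — synapomorphy for {Theta, Zeta}.
Most parsimonious ingroup topology: (Beta,((((Zeta,Theta),Eta),Alpha),Gamma)).
Theta and Eta share a more recent common ancestor with each other than either does with Alpha, so Alpha is the least closely related of the three.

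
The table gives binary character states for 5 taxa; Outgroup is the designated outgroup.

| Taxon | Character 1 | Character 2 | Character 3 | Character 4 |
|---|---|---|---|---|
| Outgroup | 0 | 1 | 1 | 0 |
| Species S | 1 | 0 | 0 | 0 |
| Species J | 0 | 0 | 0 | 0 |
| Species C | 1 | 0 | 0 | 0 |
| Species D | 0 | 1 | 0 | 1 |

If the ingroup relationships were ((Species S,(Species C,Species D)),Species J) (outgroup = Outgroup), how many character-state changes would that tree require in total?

6

Map each character onto ((Species S,(Species C,Species D)),Species J) (rooted by Outgroup) and count the minimum state changes it requires (Fitch parsimony):
Character 1: 2; Character 2: 2; Character 3: 1; Character 4: 1.
Total tree length = 6.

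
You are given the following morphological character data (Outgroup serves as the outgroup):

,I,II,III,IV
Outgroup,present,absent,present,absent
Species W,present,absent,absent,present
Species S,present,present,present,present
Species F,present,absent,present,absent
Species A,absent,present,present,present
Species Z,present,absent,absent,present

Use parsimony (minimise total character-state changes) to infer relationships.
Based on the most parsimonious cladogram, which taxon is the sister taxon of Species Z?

Character polarity is set by the outgroup: the derived state is whichever differs from the outgroup's state, so for I, III the derived state is 'absent', and for the remaining characters it is 'present'.
I (derived state 'absent') is unique to Species A (autapomorphy; uninformative for grouping).
Only Species A and Species S show the derived state 'present' for II, supporting them as a clade.
Only Species W and Species Z show the derived state 'absent' for III, supporting them as a clade.
Only Species A, Species S, Species W, and Species Z show the derived state 'present' for IV, supporting them as a clade.
Most parsimonious ingroup topology: (((Species W,Species Z),(Species S,Species A)),Species F).
Species Z and Species W form a cherry on this tree, so they are sister taxa.

Species W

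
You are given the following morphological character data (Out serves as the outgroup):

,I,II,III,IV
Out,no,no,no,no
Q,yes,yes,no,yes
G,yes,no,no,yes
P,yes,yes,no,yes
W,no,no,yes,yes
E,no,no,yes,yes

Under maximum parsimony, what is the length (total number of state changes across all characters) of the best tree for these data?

4

The outgroup has state 'no' for every character, so 'yes' is the derived state throughout.
I: derived state 'yes' in G, P, and Q only — synapomorphy for {G, P, Q}.
II: derived state 'yes' in P and Q only — synapomorphy for {P, Q}.
Only E and W show the derived state 'yes' for III, supporting them as a clade.
All ingroup taxa share the derived state 'yes' for IV; it defines the ingroup but does not resolve relationships within it.
Most parsimonious ingroup topology: (((Q,P),G),(W,E)).
Changes per character on this tree: I: 1; II: 1; III: 1; IV: 1.
Total = 4.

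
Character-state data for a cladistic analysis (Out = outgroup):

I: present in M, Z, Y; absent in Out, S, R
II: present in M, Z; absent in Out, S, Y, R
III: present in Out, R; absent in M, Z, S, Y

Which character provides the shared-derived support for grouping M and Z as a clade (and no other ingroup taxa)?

II

Character polarity is set by the outgroup: the derived state is whichever differs from the outgroup's state, so for III the derived state is 'absent', and for the remaining characters it is 'present'.
I (derived state 'present') is shared by M, Y, and Z — a synapomorphy uniting that clade.
II (derived state 'present') is shared by M and Z — a synapomorphy uniting that clade.
Only M, S, Y, and Z show the derived state 'absent' for III, supporting them as a clade.
Most parsimonious ingroup topology: ((((M,Z),Y),S),R).
The clade {M, Z} is supported by II: its derived state 'present' occurs in exactly those taxa and in no other taxon (including the outgroup).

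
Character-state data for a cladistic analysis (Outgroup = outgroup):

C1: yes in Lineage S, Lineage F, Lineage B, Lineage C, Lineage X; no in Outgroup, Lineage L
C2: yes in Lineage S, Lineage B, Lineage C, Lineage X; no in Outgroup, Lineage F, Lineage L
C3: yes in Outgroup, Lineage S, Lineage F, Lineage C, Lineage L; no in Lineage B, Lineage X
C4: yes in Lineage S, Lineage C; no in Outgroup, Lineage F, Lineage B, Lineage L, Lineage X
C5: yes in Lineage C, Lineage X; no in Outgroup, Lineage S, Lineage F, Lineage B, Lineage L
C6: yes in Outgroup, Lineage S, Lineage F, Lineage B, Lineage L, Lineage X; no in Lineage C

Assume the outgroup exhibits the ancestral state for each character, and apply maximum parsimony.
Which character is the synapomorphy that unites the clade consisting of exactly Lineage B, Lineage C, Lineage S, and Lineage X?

Character polarity is set by the outgroup: the derived state is whichever differs from the outgroup's state, so for C3, C6 the derived state is 'no', and for the remaining characters it is 'yes'.
Only Lineage B, Lineage C, Lineage F, Lineage S, and Lineage X show the derived state 'yes' for C1, supporting them as a clade.
C2: derived state 'yes' in Lineage B, Lineage C, Lineage S, and Lineage X only — synapomorphy for {Lineage B, Lineage C, Lineage S, Lineage X}.
C3 (derived state 'no') is shared by Lineage B and Lineage X — a synapomorphy uniting that clade.
C4: derived state 'yes' in Lineage C and Lineage S only — synapomorphy for {Lineage C, Lineage S}.
C5 groups Lineage C and Lineage X, which is incompatible with the clades supported by the remaining characters; treating it as convergent (homoplasy) costs fewer steps than any alternative tree.
C6: derived state 'no' in Lineage C only — an autapomorphy, so it tells us nothing about relationships among taxa.
Most parsimonious ingroup topology: ((((Lineage S,Lineage C),(Lineage B,Lineage X)),Lineage F),Lineage L).
The clade {Lineage B, Lineage C, Lineage S, Lineage X} is supported by C2: its derived state 'yes' occurs in exactly those taxa and in no other taxon (including the outgroup).

C2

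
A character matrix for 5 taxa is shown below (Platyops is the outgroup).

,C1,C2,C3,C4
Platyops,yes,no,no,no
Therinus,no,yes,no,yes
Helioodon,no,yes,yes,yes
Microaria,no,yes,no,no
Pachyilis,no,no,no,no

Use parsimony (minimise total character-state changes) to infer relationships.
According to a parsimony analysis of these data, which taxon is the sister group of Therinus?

Helioodon

Character polarity is set by the outgroup: the derived state is whichever differs from the outgroup's state, so for C1 the derived state is 'no', and for the remaining characters it is 'yes'.
C1 (derived state 'no') is shared by all ingroup taxa — unites the whole ingroup.
Only Helioodon, Microaria, and Therinus show the derived state 'yes' for C2, supporting them as a clade.
C3 (derived state 'yes') is unique to Helioodon (autapomorphy; uninformative for grouping).
C4 (derived state 'yes') is shared by Helioodon and Therinus — a synapomorphy uniting that clade.
Most parsimonious ingroup topology: (((Therinus,Helioodon),Microaria),Pachyilis).
Therinus and Helioodon form a cherry on this tree, so they are sister taxa.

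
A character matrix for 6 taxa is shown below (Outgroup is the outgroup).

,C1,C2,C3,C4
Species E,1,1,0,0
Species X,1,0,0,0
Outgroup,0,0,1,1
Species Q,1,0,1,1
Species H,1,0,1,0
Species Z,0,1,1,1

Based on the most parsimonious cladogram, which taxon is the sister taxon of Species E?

Character polarity is set by the outgroup: the derived state is whichever differs from the outgroup's state, so for C3, C4 the derived state is '0', and for the remaining characters it is '1'.
C1 (derived state '1') is shared by Species E, Species H, Species Q, and Species X — a synapomorphy uniting that clade.
C2 (state '1') occurs in Species E and Species Z but conflicts with the nesting implied by the other characters — most parsimoniously interpreted as homoplasy.
C3 (derived state '0') is shared by Species E and Species X — a synapomorphy uniting that clade.
C4 (derived state '0') is shared by Species E, Species H, and Species X — a synapomorphy uniting that clade.
Most parsimonious ingroup topology: (((Species H,(Species X,Species E)),Species Q),Species Z).
Species E and Species X form a cherry on this tree, so they are sister taxa.

Species X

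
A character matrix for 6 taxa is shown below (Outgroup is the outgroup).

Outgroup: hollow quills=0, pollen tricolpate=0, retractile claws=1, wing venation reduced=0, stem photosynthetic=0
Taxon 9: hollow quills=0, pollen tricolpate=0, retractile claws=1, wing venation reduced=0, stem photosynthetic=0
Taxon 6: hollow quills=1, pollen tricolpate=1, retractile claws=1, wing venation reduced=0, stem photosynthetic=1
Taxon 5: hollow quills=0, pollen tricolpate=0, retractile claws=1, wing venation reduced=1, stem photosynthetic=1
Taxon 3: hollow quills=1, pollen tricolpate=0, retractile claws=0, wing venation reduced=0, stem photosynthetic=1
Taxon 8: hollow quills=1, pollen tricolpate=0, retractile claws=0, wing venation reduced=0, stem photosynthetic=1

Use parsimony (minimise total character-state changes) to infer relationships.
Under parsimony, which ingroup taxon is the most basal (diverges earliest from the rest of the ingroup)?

Taxon 9

Character polarity is set by the outgroup: the derived state is whichever differs from the outgroup's state, so for retractile claws the derived state is '0', and for the remaining characters it is '1'.
Only Taxon 3, Taxon 6, and Taxon 8 show the derived state '1' for hollow quills, supporting them as a clade.
pollen tricolpate (derived state '1') is unique to Taxon 6 (autapomorphy; uninformative for grouping).
Only Taxon 3 and Taxon 8 show the derived state '0' for retractile claws, supporting them as a clade.
wing venation reduced (derived state '1') is unique to Taxon 5 (autapomorphy; uninformative for grouping).
stem photosynthetic: derived state '1' in Taxon 3, Taxon 5, Taxon 6, and Taxon 8 only — synapomorphy for {Taxon 3, Taxon 5, Taxon 6, Taxon 8}.
Most parsimonious ingroup topology: (Taxon 9,((Taxon 6,(Taxon 3,Taxon 8)),Taxon 5)).
Taxon 9 is sister to the clade containing all other ingroup taxa, so it is the earliest-diverging (most basal) ingroup lineage.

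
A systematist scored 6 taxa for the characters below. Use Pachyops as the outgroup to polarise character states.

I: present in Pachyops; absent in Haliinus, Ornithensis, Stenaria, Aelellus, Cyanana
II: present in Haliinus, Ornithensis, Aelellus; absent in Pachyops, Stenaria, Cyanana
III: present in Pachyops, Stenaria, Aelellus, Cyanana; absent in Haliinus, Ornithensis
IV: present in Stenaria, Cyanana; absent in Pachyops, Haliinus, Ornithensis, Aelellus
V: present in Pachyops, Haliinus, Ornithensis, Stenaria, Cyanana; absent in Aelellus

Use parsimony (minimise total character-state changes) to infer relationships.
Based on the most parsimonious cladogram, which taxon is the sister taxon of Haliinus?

Character polarity is set by the outgroup: the derived state is whichever differs from the outgroup's state, so for I, III, V the derived state is 'absent', and for the remaining characters it is 'present'.
I (derived state 'absent') is shared by all ingroup taxa — unites the whole ingroup.
II (derived state 'present') is shared by Aelellus, Haliinus, and Ornithensis — a synapomorphy uniting that clade.
III: derived state 'absent' in Haliinus and Ornithensis only — synapomorphy for {Haliinus, Ornithensis}.
Only Cyanana and Stenaria show the derived state 'present' for IV, supporting them as a clade.
V: derived state 'absent' in Aelellus only — an autapomorphy, so it tells us nothing about relationships among taxa.
Most parsimonious ingroup topology: (((Haliinus,Ornithensis),Aelellus),(Stenaria,Cyanana)).
Haliinus and Ornithensis form a cherry on this tree, so they are sister taxa.

Ornithensis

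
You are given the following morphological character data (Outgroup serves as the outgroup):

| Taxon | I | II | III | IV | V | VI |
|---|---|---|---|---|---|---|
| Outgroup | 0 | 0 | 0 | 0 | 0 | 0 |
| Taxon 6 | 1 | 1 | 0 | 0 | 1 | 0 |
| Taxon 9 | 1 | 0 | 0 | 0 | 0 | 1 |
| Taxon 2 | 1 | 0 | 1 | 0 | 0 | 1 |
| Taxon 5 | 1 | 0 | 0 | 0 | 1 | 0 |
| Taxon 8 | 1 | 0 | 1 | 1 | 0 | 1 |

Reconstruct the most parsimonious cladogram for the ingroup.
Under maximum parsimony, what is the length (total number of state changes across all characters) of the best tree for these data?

The outgroup has state '0' for every character, so '1' is the derived state throughout.
All ingroup taxa share the derived state '1' for I; it defines the ingroup but does not resolve relationships within it.
II (derived state '1') is unique to Taxon 6 (autapomorphy; uninformative for grouping).
Only Taxon 2 and Taxon 8 show the derived state '1' for III, supporting them as a clade.
IV (derived state '1') is unique to Taxon 8 (autapomorphy; uninformative for grouping).
V (derived state '1') is shared by Taxon 5 and Taxon 6 — a synapomorphy uniting that clade.
VI: derived state '1' in Taxon 2, Taxon 8, and Taxon 9 only — synapomorphy for {Taxon 2, Taxon 8, Taxon 9}.
Most parsimonious ingroup topology: ((Taxon 6,Taxon 5),(Taxon 9,(Taxon 2,Taxon 8))).
Changes per character on this tree: I: 1; II: 1; III: 1; IV: 1; V: 1; VI: 1.
Total = 6.

6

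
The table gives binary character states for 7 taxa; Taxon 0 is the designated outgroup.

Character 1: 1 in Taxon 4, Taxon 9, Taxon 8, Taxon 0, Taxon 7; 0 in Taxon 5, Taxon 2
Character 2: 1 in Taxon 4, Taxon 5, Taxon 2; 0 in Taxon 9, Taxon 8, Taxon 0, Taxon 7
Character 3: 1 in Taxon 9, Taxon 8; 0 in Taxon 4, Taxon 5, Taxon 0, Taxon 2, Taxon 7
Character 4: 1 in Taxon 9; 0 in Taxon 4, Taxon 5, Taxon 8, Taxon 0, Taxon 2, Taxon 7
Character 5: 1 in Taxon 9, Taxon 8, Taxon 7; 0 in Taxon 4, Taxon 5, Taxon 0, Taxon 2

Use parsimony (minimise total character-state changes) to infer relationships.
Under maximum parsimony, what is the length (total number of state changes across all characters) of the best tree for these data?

5

Character polarity is set by the outgroup: the derived state is whichever differs from the outgroup's state, so for Character 1 the derived state is '0', and for the remaining characters it is '1'.
Only Taxon 2 and Taxon 5 show the derived state '0' for Character 1, supporting them as a clade.
Only Taxon 2, Taxon 4, and Taxon 5 show the derived state '1' for Character 2, supporting them as a clade.
Character 3: derived state '1' in Taxon 8 and Taxon 9 only — synapomorphy for {Taxon 8, Taxon 9}.
Character 4: derived state '1' in Taxon 9 only — an autapomorphy, so it tells us nothing about relationships among taxa.
Character 5 (derived state '1') is shared by Taxon 7, Taxon 8, and Taxon 9 — a synapomorphy uniting that clade.
Most parsimonious ingroup topology: ((Taxon 7,(Taxon 9,Taxon 8)),((Taxon 5,Taxon 2),Taxon 4)).
Changes per character on this tree: Character 1: 1; Character 2: 1; Character 3: 1; Character 4: 1; Character 5: 1.
Total = 5.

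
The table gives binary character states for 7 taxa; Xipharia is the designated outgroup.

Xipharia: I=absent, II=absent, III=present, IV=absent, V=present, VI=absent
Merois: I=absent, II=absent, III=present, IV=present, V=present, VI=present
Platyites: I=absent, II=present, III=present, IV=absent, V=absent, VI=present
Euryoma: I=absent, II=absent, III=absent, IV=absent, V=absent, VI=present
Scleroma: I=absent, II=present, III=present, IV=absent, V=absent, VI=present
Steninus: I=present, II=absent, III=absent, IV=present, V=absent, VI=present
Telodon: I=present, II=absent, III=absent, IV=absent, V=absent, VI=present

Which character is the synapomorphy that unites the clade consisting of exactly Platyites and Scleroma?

Character polarity is set by the outgroup: the derived state is whichever differs from the outgroup's state, so for III, V the derived state is 'absent', and for the remaining characters it is 'present'.
Only Steninus and Telodon show the derived state 'present' for I, supporting them as a clade.
II (derived state 'present') is shared by Platyites and Scleroma — a synapomorphy uniting that clade.
Only Euryoma, Steninus, and Telodon show the derived state 'absent' for III, supporting them as a clade.
IV groups Merois and Steninus, which is incompatible with the clades supported by the remaining characters; treating it as convergent (homoplasy) costs fewer steps than any alternative tree.
V (derived state 'absent') is shared by Euryoma, Platyites, Scleroma, Steninus, and Telodon — a synapomorphy uniting that clade.
VI (derived state 'present') is shared by all ingroup taxa — unites the whole ingroup.
Most parsimonious ingroup topology: (Merois,((Platyites,Scleroma),(Euryoma,(Steninus,Telodon)))).
The clade {Platyites, Scleroma} is supported by II: its derived state 'present' occurs in exactly those taxa and in no other taxon (including the outgroup).

II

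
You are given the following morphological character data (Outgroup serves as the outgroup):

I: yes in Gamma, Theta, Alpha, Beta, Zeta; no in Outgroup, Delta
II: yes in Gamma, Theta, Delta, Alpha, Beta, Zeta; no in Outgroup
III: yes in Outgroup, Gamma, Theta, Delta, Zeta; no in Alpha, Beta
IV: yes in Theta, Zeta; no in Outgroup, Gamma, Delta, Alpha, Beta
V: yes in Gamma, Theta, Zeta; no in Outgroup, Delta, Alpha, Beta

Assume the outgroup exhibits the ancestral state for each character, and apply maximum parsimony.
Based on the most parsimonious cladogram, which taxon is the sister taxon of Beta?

Alpha

Character polarity is set by the outgroup: the derived state is whichever differs from the outgroup's state, so for III the derived state is 'no', and for the remaining characters it is 'yes'.
I (derived state 'yes') is shared by Alpha, Beta, Gamma, Theta, and Zeta — a synapomorphy uniting that clade.
II (derived state 'yes') is shared by all ingroup taxa — unites the whole ingroup.
III: derived state 'no' in Alpha and Beta only — synapomorphy for {Alpha, Beta}.
IV: derived state 'yes' in Theta and Zeta only — synapomorphy for {Theta, Zeta}.
V: derived state 'yes' in Gamma, Theta, and Zeta only — synapomorphy for {Gamma, Theta, Zeta}.
Most parsimonious ingroup topology: (((Gamma,(Theta,Zeta)),(Alpha,Beta)),Delta).
Beta and Alpha form a cherry on this tree, so they are sister taxa.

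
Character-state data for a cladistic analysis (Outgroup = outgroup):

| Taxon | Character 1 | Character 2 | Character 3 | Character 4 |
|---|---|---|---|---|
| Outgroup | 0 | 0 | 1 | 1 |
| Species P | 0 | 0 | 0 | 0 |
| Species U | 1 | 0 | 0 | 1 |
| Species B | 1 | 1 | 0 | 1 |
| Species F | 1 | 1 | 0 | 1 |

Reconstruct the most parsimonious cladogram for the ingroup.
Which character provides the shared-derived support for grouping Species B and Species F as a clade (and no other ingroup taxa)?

Character polarity is set by the outgroup: the derived state is whichever differs from the outgroup's state, so for Character 3, Character 4 the derived state is '0', and for the remaining characters it is '1'.
Character 1 (derived state '1') is shared by Species B, Species F, and Species U — a synapomorphy uniting that clade.
Only Species B and Species F show the derived state '1' for Character 2, supporting them as a clade.
All ingroup taxa share the derived state '0' for Character 3; it defines the ingroup but does not resolve relationships within it.
Character 4: derived state '0' in Species P only — an autapomorphy, so it tells us nothing about relationships among taxa.
Most parsimonious ingroup topology: (Species P,(Species U,(Species B,Species F))).
The clade {Species B, Species F} is supported by Character 2: its derived state '1' occurs in exactly those taxa and in no other taxon (including the outgroup).

Character 2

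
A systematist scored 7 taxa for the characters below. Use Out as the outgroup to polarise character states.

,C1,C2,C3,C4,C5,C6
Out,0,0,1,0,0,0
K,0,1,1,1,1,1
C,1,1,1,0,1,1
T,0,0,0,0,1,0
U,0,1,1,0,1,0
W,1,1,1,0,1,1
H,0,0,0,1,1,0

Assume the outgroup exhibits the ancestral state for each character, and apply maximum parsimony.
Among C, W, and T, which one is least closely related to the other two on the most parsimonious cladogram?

Character polarity is set by the outgroup: the derived state is whichever differs from the outgroup's state, so for C3 the derived state is '0', and for the remaining characters it is '1'.
C1 (derived state '1') is shared by C and W — a synapomorphy uniting that clade.
C2 (derived state '1') is shared by C, K, U, and W — a synapomorphy uniting that clade.
C3 (derived state '0') is shared by H and T — a synapomorphy uniting that clade.
C4 groups H and K, which is incompatible with the clades supported by the remaining characters; treating it as convergent (homoplasy) costs fewer steps than any alternative tree.
C5 (derived state '1') is shared by all ingroup taxa — unites the whole ingroup.
C6: derived state '1' in C, K, and W only — synapomorphy for {C, K, W}.
Most parsimonious ingroup topology: (((K,(C,W)),U),(T,H)).
C and W share a more recent common ancestor with each other than either does with T, so T is the least closely related of the three.

T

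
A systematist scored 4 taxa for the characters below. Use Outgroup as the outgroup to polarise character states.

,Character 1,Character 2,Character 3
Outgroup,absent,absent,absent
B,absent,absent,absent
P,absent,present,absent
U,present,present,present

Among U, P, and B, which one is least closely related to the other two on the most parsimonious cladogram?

B

The outgroup has state 'absent' for every character, so 'present' is the derived state throughout.
Character 1: derived state 'present' in U only — an autapomorphy, so it tells us nothing about relationships among taxa.
Only P and U show the derived state 'present' for Character 2, supporting them as a clade.
Character 3: derived state 'present' in U only — an autapomorphy, so it tells us nothing about relationships among taxa.
Most parsimonious ingroup topology: (B,(P,U)).
U and P share a more recent common ancestor with each other than either does with B, so B is the least closely related of the three.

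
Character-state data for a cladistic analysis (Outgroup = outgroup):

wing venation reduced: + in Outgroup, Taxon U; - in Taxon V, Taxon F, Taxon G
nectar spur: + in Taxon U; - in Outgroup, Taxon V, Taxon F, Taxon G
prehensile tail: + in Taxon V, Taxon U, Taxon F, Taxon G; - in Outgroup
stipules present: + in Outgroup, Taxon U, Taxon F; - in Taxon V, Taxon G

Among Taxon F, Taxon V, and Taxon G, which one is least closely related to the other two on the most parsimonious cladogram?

Taxon F

Character polarity is set by the outgroup: the derived state is whichever differs from the outgroup's state, so for wing venation reduced, stipules present the derived state is '-', and for the remaining characters it is '+'.
wing venation reduced: derived state '-' in Taxon F, Taxon G, and Taxon V only — synapomorphy for {Taxon F, Taxon G, Taxon V}.
nectar spur (derived state '+') is unique to Taxon U (autapomorphy; uninformative for grouping).
All ingroup taxa share the derived state '+' for prehensile tail; it defines the ingroup but does not resolve relationships within it.
stipules present: derived state '-' in Taxon G and Taxon V only — synapomorphy for {Taxon G, Taxon V}.
Most parsimonious ingroup topology: (((Taxon V,Taxon G),Taxon F),Taxon U).
Taxon G and Taxon V share a more recent common ancestor with each other than either does with Taxon F, so Taxon F is the least closely related of the three.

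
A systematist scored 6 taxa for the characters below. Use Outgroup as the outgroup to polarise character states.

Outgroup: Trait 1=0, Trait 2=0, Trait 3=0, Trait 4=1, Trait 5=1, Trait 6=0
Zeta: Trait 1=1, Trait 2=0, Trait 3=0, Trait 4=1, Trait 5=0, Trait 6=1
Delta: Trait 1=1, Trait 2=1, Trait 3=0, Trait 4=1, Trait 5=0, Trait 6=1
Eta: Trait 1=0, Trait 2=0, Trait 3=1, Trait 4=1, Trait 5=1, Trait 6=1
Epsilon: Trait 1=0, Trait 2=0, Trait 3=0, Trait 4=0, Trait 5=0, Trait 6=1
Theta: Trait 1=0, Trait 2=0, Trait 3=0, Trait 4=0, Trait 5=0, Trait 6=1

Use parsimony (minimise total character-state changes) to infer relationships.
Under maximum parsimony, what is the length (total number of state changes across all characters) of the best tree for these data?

6

Character polarity is set by the outgroup: the derived state is whichever differs from the outgroup's state, so for Trait 4, Trait 5 the derived state is '0', and for the remaining characters it is '1'.
Trait 1: derived state '1' in Delta and Zeta only — synapomorphy for {Delta, Zeta}.
Trait 2 (derived state '1') is unique to Delta (autapomorphy; uninformative for grouping).
Trait 3: derived state '1' in Eta only — an autapomorphy, so it tells us nothing about relationships among taxa.
Trait 4: derived state '0' in Epsilon and Theta only — synapomorphy for {Epsilon, Theta}.
Trait 5 (derived state '0') is shared by Delta, Epsilon, Theta, and Zeta — a synapomorphy uniting that clade.
All ingroup taxa share the derived state '1' for Trait 6; it defines the ingroup but does not resolve relationships within it.
Most parsimonious ingroup topology: (((Zeta,Delta),(Epsilon,Theta)),Eta).
Changes per character on this tree: Trait 1: 1; Trait 2: 1; Trait 3: 1; Trait 4: 1; Trait 5: 1; Trait 6: 1.
Total = 6.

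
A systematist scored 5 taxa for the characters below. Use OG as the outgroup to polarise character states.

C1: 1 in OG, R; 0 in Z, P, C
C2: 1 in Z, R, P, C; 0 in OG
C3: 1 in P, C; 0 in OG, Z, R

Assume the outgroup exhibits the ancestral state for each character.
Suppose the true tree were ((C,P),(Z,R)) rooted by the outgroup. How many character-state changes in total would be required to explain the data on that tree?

4

Map each character onto ((C,P),(Z,R)) (rooted by OG) and count the minimum state changes it requires (Fitch parsimony):
C1: 2; C2: 1; C3: 1.
Total tree length = 4.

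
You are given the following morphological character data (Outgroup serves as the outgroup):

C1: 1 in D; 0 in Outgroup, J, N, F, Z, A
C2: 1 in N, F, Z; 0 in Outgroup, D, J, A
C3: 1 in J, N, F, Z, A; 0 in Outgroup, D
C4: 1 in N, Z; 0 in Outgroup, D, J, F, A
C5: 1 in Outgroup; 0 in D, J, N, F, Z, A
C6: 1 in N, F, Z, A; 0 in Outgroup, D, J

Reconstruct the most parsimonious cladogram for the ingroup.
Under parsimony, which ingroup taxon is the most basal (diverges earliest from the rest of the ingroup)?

D

Character polarity is set by the outgroup: the derived state is whichever differs from the outgroup's state, so for C5 the derived state is '0', and for the remaining characters it is '1'.
C1: derived state '1' in D only — an autapomorphy, so it tells us nothing about relationships among taxa.
C2: derived state '1' in F, N, and Z only — synapomorphy for {F, N, Z}.
C3: derived state '1' in A, F, J, N, and Z only — synapomorphy for {A, F, J, N, Z}.
C4 (derived state '1') is shared by N and Z — a synapomorphy uniting that clade.
All ingroup taxa share the derived state '0' for C5; it defines the ingroup but does not resolve relationships within it.
Only A, F, N, and Z show the derived state '1' for C6, supporting them as a clade.
Most parsimonious ingroup topology: (D,(J,(((N,Z),F),A))).
D is sister to the clade containing all other ingroup taxa, so it is the earliest-diverging (most basal) ingroup lineage.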